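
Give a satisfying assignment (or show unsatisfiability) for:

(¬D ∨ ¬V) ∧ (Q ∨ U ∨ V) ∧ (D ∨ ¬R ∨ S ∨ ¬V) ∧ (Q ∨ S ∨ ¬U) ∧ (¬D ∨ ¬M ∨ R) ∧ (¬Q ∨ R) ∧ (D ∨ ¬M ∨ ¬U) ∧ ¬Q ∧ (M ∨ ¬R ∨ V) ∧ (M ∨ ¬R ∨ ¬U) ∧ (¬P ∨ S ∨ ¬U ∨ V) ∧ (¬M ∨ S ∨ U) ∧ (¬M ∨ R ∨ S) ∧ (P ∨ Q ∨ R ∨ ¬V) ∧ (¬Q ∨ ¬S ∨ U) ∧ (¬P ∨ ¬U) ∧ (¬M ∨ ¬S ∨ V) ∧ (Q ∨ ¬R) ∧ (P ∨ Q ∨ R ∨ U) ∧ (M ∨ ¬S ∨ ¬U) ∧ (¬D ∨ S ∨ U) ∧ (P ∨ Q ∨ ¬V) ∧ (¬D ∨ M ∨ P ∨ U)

D = False; U = False; Q = False; R = False; M = False; P = True; V = True; S = True

Unit clause (¬Q) forces Q = False.
In (Q ∨ ¬R) only ¬R is left, so R = False.
Set D = False.
Try U = True:
  (Q ∨ S ∨ ¬U) forces S = True.
  (D ∨ ¬M ∨ ¬U) forces M = False.
  clause (M ∨ ¬S ∨ ¬U) is falsified — backtrack.
So U = False.
  then (Q ∨ U ∨ V) forces V = True.
  then (P ∨ Q ∨ R ∨ ¬V) forces P = True.
Set M = False.
Set S = True.
All clauses satisfied.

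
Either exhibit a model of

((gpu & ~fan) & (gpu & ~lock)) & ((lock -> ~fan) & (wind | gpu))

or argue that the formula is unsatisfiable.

fan = False; wind = True; lock = False; gpu = True

  (gpu & ~fan) & (gpu & ~lock) = True
    gpu & ~fan = True
      ~fan = True
    gpu & ~lock = True
      ~lock = True
  (lock -> ~fan) & (wind | gpu) = True
    lock -> ~fan = True
      ~fan = True
    wind | gpu = True
Both conjuncts True, so the formula holds.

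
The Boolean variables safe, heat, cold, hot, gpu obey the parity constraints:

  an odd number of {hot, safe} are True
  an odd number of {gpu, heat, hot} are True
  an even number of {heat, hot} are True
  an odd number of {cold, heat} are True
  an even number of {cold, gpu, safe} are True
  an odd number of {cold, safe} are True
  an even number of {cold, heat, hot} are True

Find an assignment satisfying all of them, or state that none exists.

Unsatisfiable — no assignment works.

Adding constraints 1, 2, 4, 5 mod 2: every variable appears an even number of times on the left, so the left side is 0.
But the right sides sum to 1 (mod 2). 0 ≠ 1 — the system is inconsistent.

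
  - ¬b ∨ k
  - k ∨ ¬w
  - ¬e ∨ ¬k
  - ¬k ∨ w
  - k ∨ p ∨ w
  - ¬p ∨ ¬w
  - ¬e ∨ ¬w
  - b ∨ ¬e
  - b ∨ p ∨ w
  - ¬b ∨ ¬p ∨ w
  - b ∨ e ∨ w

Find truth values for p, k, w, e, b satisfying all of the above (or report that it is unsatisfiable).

p: False, k: True, w: True, e: False, b: False

Set p = False.
Try k = False:
  (¬b ∨ k) forces b = False.
  (k ∨ ¬w) forces w = False.
  clause (k ∨ p ∨ w) is falsified — backtrack.
So k = True.
  then (¬e ∨ ¬k) forces e = False.
  then (¬k ∨ w) forces w = True.
Set b = False.
All clauses satisfied.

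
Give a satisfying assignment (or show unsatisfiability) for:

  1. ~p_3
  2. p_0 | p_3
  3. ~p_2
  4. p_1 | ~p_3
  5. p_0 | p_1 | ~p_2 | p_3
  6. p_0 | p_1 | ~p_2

p_0 = True, p_1 = True, p_2 = False, p_3 = False

Unit clause (~p_3) forces p_3 = False.
In (p_0 | p_3) only p_0 is left, so p_0 = True.
Unit clause (~p_2) forces p_2 = False.
Set p_1 = True.
Check each clause:
  (~p_3): ~p_3 holds.
  (p_0 | p_3): p_0 holds.
  (~p_2): ~p_2 holds.
  (p_1 | ~p_3): p_1 holds.
  (p_0 | p_1 | ~p_2 | p_3): p_0 holds.
  (p_0 | p_1 | ~p_2): p_0 holds.
All clauses satisfied.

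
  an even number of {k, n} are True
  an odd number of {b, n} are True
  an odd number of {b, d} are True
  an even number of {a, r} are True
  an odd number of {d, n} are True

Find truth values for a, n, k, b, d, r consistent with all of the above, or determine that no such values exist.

The formula is unsatisfiable.

Adding constraints 2, 3, 5 mod 2: every variable appears an even number of times on the left, so the left side is 0.
But the right sides sum to 1 (mod 2). 0 ≠ 1 — the system is inconsistent.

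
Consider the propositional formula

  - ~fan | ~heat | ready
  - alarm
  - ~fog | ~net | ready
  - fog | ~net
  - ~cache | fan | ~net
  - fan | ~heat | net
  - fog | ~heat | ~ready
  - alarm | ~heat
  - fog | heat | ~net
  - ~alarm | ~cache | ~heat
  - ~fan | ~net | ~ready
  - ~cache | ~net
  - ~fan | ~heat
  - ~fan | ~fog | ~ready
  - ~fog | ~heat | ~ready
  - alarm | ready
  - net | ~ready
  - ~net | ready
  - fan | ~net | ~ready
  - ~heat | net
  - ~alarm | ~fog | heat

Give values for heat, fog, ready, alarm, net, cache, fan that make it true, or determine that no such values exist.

heat = False, fog = False, ready = False, alarm = True, net = False, cache = False, fan = True

Unit clause (alarm) forces alarm = True.
Set heat = False.
  then (~alarm | ~fog | heat) forces fog = False.
  then (fog | ~net) forces net = False.
  then (net | ~ready) forces ready = False.
Set cache = False.
Set fan = True.
All clauses satisfied.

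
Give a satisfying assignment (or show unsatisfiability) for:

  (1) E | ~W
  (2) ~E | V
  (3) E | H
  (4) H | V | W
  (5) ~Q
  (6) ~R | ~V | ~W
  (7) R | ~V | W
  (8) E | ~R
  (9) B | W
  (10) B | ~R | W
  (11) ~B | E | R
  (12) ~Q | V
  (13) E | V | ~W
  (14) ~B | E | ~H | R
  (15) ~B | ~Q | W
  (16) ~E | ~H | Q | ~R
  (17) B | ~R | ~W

Unit clause (~Q) forces Q = False.
Set E = True.
  then (~E | V) forces V = True.
Set H = True.
  then (~E | ~H | Q | ~R) forces R = False.
  then (R | ~V | W) forces W = True.
Set B = True.
All clauses satisfied.

E: True; Q: False; H: True; R: False; B: True; W: True; V: True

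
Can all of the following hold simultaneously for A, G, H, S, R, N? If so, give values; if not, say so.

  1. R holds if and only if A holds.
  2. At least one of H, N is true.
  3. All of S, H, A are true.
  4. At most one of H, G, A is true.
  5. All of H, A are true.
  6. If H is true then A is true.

Case H = True:
  (3) forces S = True.
  (3) forces A = True.
  Constraint (4) is violated (H=T, A=T) — contradiction.
Case H = False:
  Constraint (3) is violated (H=F) — contradiction.
Both cases fail — unsatisfiable.

Unsatisfiable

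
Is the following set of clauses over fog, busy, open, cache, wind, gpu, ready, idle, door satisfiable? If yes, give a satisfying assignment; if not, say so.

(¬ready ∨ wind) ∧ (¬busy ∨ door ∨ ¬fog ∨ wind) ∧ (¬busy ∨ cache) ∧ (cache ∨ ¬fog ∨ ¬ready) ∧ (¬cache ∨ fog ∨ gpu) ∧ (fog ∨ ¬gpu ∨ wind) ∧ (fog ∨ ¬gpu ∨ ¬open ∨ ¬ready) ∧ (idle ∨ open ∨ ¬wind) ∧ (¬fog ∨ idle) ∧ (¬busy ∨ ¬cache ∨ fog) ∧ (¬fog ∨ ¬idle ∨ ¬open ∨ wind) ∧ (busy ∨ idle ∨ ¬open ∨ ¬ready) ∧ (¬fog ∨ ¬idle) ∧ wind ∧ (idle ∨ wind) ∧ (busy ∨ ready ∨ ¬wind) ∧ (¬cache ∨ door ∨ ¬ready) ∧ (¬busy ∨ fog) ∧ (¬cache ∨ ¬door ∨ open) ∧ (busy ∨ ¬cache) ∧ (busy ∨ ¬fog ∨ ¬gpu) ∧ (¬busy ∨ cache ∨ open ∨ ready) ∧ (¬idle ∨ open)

Unit clause (wind) forces wind = True.
Set fog = False.
  then (¬busy ∨ fog) forces busy = False.
  then (busy ∨ ¬cache) forces cache = False.
  then (busy ∨ ready ∨ ¬wind) forces ready = True.
Try open = False:
  (idle ∨ open ∨ ¬wind) forces idle = True.
  clause (¬idle ∨ open) is falsified — backtrack.
So open = True.
  then (fog ∨ ¬gpu ∨ ¬open ∨ ¬ready) forces gpu = False.
  then (busy ∨ idle ∨ ¬open ∨ ¬ready) forces idle = True.
Set door = False.
All clauses satisfied.

fog = False, busy = False, open = True, cache = False, wind = True, gpu = False, ready = True, idle = True, door = False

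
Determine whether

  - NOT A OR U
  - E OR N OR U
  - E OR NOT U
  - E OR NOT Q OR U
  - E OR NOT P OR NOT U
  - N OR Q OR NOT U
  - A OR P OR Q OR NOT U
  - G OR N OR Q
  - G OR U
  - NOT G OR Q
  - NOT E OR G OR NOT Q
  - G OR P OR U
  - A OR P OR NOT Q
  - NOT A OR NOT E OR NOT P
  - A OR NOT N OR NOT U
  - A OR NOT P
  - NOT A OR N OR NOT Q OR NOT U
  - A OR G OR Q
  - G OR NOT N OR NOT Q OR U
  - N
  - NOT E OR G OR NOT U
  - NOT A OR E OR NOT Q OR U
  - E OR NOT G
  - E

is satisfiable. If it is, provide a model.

Unit clause (N) forces N = True.
Unit clause (E) forces E = True.
Try G = False:
  (G OR U) forces U = True.
  clause (NOT E OR G OR NOT U) is falsified — backtrack.
So G = True.
  then (NOT G OR Q) forces Q = True.
Set P = False.
  then (A OR P OR NOT Q) forces A = True.
  then (NOT A OR U) forces U = True.
All clauses satisfied.

N: True, G: True, P: False, U: True, Q: True, A: True, E: True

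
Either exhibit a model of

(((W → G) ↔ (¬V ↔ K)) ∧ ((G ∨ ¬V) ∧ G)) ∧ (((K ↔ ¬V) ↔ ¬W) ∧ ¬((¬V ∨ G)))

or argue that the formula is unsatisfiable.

Case G = True: the conjunct ¬((¬V ∨ G)) becomes ¬((¬V ∨ True)) = False.
Case G = False: the conjunct G is False.
Both cases fail — unsatisfiable.

UNSATISFIABLE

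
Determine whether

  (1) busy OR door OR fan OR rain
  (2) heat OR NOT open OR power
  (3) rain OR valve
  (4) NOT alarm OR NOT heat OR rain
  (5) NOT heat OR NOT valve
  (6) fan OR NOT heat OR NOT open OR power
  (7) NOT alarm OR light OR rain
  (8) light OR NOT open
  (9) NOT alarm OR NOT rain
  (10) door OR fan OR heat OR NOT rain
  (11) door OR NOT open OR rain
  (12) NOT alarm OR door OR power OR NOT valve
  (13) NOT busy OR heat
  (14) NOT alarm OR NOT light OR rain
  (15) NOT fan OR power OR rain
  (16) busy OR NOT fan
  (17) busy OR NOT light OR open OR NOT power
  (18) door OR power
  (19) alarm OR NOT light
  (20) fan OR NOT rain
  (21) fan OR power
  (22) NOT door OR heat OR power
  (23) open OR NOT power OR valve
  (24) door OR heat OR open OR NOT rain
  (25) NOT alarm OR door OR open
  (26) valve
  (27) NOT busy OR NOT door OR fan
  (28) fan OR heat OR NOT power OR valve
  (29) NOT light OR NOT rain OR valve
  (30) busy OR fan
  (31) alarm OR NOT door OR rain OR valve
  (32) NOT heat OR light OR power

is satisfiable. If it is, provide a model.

Case valve = True:
  (NOT heat OR NOT valve) forces heat = False.
  (NOT busy OR heat) forces busy = False.
  (busy OR NOT fan) forces fan = False.
  Clause (busy OR fan) is falsified — contradiction.
Case valve = False:
  Clause (valve) is falsified — contradiction.
Both cases fail, so the formula is unsatisfiable.

The formula is unsatisfiable.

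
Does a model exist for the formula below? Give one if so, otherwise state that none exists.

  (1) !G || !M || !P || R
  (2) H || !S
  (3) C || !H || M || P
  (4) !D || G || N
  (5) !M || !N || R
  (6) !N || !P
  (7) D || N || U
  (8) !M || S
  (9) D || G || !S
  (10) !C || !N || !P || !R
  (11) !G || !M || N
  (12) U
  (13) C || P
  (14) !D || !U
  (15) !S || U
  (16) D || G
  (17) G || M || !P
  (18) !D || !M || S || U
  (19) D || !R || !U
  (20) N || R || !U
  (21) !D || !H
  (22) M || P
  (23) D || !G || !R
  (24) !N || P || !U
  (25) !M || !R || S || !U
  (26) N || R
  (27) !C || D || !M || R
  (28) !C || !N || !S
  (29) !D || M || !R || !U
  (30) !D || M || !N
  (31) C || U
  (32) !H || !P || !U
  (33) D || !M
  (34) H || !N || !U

UNSATISFIABLE

Case U = True:
  (!D || !U) forces D = False.
  (D || G) forces G = True.
  (D || !R || !U) forces R = False.
  (N || R || !U) forces N = True.
  (!M || !N || R) forces M = False.
  (!N || !P) forces P = False.
  Clause (M || P) is falsified — contradiction.
Case U = False:
  Clause (U) is falsified — contradiction.
Both cases fail, so the formula is unsatisfiable.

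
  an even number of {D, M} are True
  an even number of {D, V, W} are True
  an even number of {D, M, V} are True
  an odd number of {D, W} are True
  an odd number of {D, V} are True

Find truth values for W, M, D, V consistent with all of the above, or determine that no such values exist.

Adding constraints 1, 2, 3, 4 mod 2: every variable appears an even number of times on the left, so the left side is 0.
But the right sides sum to 1 (mod 2). 0 ≠ 1 — the system is inconsistent.

Unsatisfiable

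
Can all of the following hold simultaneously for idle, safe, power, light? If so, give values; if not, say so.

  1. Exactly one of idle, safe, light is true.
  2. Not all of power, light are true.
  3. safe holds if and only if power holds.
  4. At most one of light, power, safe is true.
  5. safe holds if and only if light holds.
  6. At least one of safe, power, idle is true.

idle=T, safe=F, power=F, light=F

  (1) {idle, safe, light}: 1 true — exactly one ✓
  (2) {power, light}: 0/2 true — not all ✓
  (3) safe=F, power=F — same ✓
  (4) {light, power, safe}: 0 true — at most one ✓
  (5) safe=F, light=F — same ✓
  (6) {safe, power, idle}: 1 true — at least one ✓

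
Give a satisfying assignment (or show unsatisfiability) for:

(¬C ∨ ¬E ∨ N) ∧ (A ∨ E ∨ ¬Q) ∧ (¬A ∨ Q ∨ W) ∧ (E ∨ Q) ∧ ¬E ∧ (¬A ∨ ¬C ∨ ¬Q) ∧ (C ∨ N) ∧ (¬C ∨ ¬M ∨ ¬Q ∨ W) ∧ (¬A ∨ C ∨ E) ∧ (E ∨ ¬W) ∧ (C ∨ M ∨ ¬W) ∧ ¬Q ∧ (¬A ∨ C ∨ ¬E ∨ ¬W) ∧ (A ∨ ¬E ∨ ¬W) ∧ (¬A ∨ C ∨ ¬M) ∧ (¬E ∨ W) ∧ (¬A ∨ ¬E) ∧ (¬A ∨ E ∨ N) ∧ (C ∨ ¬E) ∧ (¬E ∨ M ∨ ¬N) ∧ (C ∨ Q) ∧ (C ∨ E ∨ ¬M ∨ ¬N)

Case E = True:
  Clause (¬E) is falsified — contradiction.
Case E = False:
  (E ∨ Q) forces Q = True.
  Clause (¬Q) is falsified — contradiction.
Both cases fail, so the formula is unsatisfiable.

Unsatisfiable — no assignment works.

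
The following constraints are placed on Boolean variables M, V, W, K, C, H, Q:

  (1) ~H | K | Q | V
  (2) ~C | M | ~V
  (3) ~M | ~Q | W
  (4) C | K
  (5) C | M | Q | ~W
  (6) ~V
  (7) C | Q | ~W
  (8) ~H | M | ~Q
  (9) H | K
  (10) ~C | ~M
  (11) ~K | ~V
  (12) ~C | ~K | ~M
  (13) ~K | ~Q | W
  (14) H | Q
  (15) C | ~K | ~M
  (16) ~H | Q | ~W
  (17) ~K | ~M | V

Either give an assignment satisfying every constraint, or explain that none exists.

Unit clause (~V) forces V = False.
Try M = True:
  (~C | ~M) forces C = False.
  (C | K) forces K = True.
  clause (C | ~K | ~M) is falsified — backtrack.
So M = False.
Set W = True.
Set K = True.
Set C = False.
  then (C | M | Q | ~W) forces Q = True.
  then (~H | M | ~Q) forces H = False.
All clauses satisfied.

M=F, V=F, W=T, K=T, C=F, H=F, Q=T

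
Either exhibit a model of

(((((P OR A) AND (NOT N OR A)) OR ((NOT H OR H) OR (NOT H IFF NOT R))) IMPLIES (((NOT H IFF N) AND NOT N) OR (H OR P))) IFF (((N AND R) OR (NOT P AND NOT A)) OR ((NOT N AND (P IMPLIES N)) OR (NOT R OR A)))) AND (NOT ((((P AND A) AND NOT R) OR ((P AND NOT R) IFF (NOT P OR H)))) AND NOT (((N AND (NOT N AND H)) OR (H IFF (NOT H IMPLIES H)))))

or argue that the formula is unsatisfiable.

The conjunct NOT (((N AND (NOT N AND H)) OR (H IFF (NOT H IMPLIES H)))) is unsatisfiable on its own:
  N=F, H=F: evaluates to False.
  N=F, H=T: evaluates to False.
  N=T, H=F: evaluates to False.
  N=T, H=T: evaluates to False.
So the whole conjunction is unsatisfiable.

Unsatisfiable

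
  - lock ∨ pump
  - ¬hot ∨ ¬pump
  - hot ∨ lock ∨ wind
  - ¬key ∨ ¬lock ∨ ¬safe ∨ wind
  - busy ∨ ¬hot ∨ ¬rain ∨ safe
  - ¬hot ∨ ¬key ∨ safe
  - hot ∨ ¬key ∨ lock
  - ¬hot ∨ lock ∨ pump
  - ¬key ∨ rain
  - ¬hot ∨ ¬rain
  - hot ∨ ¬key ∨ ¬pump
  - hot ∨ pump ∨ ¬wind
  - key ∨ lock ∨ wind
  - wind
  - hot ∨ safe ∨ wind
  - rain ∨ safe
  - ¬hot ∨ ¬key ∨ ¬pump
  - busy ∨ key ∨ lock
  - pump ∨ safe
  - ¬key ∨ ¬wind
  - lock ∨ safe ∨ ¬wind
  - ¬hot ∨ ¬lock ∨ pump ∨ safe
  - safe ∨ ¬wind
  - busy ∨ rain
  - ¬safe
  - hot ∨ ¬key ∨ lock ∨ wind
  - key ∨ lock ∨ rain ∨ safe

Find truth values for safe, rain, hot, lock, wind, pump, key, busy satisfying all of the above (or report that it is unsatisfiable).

No satisfying assignment exists.

Case safe = True:
  Clause (¬safe) is falsified — contradiction.
Case safe = False:
  (wind) forces wind = True.
  Clause (safe ∨ ¬wind) is falsified — contradiction.
Both cases fail, so the formula is unsatisfiable.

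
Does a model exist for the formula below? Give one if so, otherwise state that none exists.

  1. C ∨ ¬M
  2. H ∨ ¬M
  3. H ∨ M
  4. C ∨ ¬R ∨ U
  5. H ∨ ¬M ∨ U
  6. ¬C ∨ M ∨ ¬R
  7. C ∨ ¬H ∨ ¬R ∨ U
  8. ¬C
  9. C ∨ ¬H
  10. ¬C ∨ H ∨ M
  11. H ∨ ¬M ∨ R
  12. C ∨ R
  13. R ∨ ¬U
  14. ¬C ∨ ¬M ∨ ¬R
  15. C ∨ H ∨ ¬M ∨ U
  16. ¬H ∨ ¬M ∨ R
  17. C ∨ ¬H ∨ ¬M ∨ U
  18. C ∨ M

Case C = True:
  Clause (¬C) is falsified — contradiction.
Case C = False:
  (C ∨ ¬M) forces M = False.
  Clause (C ∨ M) is falsified — contradiction.
Both cases fail, so the formula is unsatisfiable.

No satisfying assignment exists.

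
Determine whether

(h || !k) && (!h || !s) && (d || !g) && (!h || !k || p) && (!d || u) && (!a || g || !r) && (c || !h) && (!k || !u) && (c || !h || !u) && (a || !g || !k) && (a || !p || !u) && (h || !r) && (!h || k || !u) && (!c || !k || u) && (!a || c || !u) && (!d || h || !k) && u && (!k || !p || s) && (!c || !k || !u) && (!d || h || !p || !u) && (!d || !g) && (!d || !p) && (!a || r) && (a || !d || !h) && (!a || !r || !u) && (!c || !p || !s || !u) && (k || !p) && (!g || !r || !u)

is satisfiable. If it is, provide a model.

Unit clause (u) forces u = True.
In (!k || !u) only !k is left, so k = False.
In (!h || k || !u) only !h is left, so h = False.
In (k || !p) only !p is left, so p = False.
In (h || !r) only !r is left, so r = False.
In (!a || r) only !a is left, so a = False.
Try g = True:
  (d || !g) forces d = True.
  clause (!d || !g) is falsified — backtrack.
So g = False.
Set d = False.
Set c = False.
Set s = True.
All clauses satisfied.

u=T, g=F, a=F, p=F, d=F, c=F, h=F, k=F, r=F, s=T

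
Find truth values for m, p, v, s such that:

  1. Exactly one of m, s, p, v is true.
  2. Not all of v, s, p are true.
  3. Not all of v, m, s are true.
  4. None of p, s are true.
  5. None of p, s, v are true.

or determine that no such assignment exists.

m = True, p = False, v = False, s = False

  (1) {m, s, p, v}: 1 true — exactly one ✓
  (2) {v, s, p}: 0/3 true — not all ✓
  (3) {v, m, s}: 1/3 true — not all ✓
  (4) {p, s}: 0 true — none ✓
  (5) {p, s, v}: 0 true — none ✓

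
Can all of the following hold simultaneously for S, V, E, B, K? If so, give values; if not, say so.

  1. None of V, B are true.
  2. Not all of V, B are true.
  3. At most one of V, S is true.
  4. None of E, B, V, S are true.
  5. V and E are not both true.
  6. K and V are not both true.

S = False, V = False, E = False, B = False, K = True

  (1) {V, B}: 0 true — none ✓
  (2) {V, B}: 0/2 true — not all ✓
  (3) {V, S}: 0 true — at most one ✓
  (4) {E, B, V, S}: 0 true — none ✓
  (5) V=F, E=F — not both ✓
  (6) K=T, V=F — not both ✓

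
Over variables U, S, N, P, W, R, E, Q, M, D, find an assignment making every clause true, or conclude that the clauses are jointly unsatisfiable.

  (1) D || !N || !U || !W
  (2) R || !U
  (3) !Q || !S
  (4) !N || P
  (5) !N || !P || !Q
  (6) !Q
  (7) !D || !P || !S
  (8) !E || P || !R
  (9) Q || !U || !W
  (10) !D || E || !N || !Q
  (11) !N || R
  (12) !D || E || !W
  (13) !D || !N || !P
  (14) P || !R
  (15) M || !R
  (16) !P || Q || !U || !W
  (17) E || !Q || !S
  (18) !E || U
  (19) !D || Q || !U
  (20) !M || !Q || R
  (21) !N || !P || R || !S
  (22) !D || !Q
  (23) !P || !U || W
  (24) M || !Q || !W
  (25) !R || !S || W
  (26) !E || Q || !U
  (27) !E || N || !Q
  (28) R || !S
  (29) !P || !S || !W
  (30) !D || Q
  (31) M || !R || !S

U = False, S = False, N = True, P = True, W = True, R = True, E = False, Q = False, M = True, D = False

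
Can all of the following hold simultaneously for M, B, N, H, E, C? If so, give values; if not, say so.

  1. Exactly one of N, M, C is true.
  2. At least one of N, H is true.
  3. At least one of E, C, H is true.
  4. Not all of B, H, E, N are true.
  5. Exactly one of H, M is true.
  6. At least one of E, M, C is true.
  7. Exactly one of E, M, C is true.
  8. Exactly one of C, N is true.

M: False, B: False, N: True, H: True, E: True, C: False

  (1) {N, M, C}: 1 true — exactly one ✓
  (2) {N, H}: 2 true — at least one ✓
  (3) {E, C, H}: 2 true — at least one ✓
  (4) {B, H, E, N}: 3/4 true — not all ✓
  (5) {H, M}: 1 true — exactly one ✓
  (6) {E, M, C}: 1 true — at least one ✓
  (7) {E, M, C}: 1 true — exactly one ✓
  (8) {C, N}: 1 true — exactly one ✓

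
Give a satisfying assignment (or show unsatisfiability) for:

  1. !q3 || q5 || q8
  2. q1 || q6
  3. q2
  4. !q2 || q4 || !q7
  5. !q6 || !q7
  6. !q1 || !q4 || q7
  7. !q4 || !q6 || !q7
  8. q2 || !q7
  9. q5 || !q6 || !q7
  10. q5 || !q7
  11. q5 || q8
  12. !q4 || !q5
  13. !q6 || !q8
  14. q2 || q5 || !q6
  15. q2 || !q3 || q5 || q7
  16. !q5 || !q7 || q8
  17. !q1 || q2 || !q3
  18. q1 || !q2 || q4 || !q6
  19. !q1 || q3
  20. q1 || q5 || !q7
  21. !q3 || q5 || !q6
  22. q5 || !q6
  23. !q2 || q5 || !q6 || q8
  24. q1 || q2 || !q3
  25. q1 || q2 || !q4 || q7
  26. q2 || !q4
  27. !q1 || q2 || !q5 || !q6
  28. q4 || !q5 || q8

Unit clause (q2) forces q2 = True.
Set q1 = True.
  then (!q1 || q3) forces q3 = True.
Try q4 = True:
  (!q1 || !q4 || q7) forces q7 = True.
  (!q6 || !q7) forces q6 = False.
  (q5 || !q7) forces q5 = True.
  clause (!q4 || !q5) is falsified — backtrack.
So q4 = False.
  then (!q2 || q4 || !q7) forces q7 = False.
Set q5 = False.
  then (!q3 || q5 || q8) forces q8 = True.
  then (!q6 || !q8) forces q6 = False.
All clauses satisfied.

q1 = True, q2 = True, q3 = True, q4 = False, q5 = False, q6 = False, q7 = False, q8 = True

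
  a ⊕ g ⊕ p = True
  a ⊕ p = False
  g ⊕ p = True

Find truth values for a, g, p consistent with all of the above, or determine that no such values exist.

a = False, g = True, p = False

a ⊕ g ⊕ p = F ⊕ T ⊕ F = True ✓
a ⊕ p = F ⊕ F = False ✓
g ⊕ p = T ⊕ F = True ✓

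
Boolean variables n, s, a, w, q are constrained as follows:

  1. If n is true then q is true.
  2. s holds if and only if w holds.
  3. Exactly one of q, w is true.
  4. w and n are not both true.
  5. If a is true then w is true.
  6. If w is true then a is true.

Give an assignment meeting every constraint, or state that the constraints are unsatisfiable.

n = False, s = False, a = False, w = False, q = True

  (1) n=F ⇒ q: vacuous ✓
  (2) s=F, w=F — same ✓
  (3) {q, w}: 1 true — exactly one ✓
  (4) w=F, n=F — not both ✓
  (5) a=F ⇒ w: vacuous ✓
  (6) w=F ⇒ a: vacuous ✓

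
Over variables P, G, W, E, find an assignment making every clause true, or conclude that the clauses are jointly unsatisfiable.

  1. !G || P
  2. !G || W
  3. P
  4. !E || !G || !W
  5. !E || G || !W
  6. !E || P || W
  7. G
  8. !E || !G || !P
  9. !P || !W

The formula is unsatisfiable.

Case P = True:
  (G) forces G = True.
  (!G || W) forces W = True.
  Clause (!P || !W) is falsified — contradiction.
Case P = False:
  Clause (P) is falsified — contradiction.
Both cases fail, so the formula is unsatisfiable.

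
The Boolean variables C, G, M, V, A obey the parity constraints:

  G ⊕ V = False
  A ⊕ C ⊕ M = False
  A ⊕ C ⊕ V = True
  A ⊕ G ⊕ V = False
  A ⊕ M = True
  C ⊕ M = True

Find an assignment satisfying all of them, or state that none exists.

Unsatisfiable — no assignment works.

Adding constraints 1, 2, 4, 6 mod 2: every variable appears an even number of times on the left, so the left side is 0.
But the right sides sum to 1 (mod 2). 0 ≠ 1 — the system is inconsistent.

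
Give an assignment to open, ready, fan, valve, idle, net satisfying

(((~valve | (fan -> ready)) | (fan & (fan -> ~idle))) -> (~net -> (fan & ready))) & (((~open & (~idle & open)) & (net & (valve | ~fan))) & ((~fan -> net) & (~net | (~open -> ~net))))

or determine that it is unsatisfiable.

Case open = True: the conjunct ~open is False.
Case open = False: the conjunct open is False.
Both cases fail — unsatisfiable.

Unsatisfiable — no assignment works.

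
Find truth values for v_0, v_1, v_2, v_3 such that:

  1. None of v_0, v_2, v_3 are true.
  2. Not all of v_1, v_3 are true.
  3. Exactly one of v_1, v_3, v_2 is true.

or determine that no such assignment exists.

v_0: False, v_1: True, v_2: False, v_3: False

  (1) {v_0, v_2, v_3}: 0 true — none ✓
  (2) {v_1, v_3}: 1/2 true — not all ✓
  (3) {v_1, v_3, v_2}: 1 true — exactly one ✓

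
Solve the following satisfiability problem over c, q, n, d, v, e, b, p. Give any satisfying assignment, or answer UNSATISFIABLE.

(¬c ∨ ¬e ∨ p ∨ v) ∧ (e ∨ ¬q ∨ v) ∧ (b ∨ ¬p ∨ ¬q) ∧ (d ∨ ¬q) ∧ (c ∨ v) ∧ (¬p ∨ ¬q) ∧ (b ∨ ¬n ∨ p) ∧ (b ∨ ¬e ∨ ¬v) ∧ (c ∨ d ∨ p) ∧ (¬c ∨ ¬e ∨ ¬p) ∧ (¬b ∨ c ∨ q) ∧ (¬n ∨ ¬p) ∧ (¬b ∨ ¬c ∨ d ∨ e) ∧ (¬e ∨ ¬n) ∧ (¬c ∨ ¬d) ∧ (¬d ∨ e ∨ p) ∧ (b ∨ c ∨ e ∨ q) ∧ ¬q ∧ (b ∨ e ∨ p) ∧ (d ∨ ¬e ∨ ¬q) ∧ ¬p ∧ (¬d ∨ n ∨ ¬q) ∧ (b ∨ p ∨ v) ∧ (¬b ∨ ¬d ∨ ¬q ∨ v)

c = True, q = False, n = False, d = False, v = True, e = True, b = True, p = False

Unit clause (¬q) forces q = False.
Unit clause (¬p) forces p = False.
Set c = True.
  then (¬c ∨ ¬d) forces d = False.
Try n = True:
  (b ∨ ¬n ∨ p) forces b = True.
  (¬b ∨ ¬c ∨ d ∨ e) forces e = True.
  clause (¬e ∨ ¬n) is falsified — backtrack.
So n = False.
Set v = True.
Set e = True.
  then (b ∨ ¬e ∨ ¬v) forces b = True.
All clauses satisfied.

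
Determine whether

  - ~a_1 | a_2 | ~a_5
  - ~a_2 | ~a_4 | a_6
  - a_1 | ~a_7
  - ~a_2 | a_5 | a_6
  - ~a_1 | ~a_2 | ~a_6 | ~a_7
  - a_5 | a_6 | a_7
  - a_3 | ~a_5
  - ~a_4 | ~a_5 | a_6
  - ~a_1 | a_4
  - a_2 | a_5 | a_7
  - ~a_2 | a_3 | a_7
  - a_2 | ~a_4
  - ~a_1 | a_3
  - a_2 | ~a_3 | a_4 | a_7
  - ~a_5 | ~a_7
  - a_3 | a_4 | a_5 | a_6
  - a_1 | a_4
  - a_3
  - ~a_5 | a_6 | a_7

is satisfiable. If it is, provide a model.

Unit clause (a_3) forces a_3 = True.
Set a_1 = True.
  then (~a_1 | a_4) forces a_4 = True.
  then (a_2 | ~a_4) forces a_2 = True.
  then (~a_2 | ~a_4 | a_6) forces a_6 = True.
  then (~a_1 | ~a_2 | ~a_6 | ~a_7) forces a_7 = False.
Set a_5 = True.
All clauses satisfied.

a_1=T; a_2=T; a_3=T; a_4=T; a_5=T; a_6=T; a_7=F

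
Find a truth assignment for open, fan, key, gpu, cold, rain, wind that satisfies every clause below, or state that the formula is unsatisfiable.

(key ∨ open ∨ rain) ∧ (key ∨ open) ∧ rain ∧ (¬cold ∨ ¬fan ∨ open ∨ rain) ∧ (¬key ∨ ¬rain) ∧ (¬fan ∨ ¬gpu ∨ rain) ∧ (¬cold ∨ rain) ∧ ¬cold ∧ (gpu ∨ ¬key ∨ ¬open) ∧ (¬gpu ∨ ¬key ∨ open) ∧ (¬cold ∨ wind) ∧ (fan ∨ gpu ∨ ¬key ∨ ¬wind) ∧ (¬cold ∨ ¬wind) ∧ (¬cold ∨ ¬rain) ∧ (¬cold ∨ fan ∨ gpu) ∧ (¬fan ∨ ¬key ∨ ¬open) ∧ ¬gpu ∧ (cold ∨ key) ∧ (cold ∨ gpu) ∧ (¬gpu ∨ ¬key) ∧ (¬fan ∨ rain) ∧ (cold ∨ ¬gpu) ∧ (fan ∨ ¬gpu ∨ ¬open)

Case cold = True:
  Clause (¬cold) is falsified — contradiction.
Case cold = False:
  (rain) forces rain = True.
  (¬key ∨ ¬rain) forces key = False.
  Clause (cold ∨ key) is falsified — contradiction.
Both cases fail, so the formula is unsatisfiable.

Unsatisfiable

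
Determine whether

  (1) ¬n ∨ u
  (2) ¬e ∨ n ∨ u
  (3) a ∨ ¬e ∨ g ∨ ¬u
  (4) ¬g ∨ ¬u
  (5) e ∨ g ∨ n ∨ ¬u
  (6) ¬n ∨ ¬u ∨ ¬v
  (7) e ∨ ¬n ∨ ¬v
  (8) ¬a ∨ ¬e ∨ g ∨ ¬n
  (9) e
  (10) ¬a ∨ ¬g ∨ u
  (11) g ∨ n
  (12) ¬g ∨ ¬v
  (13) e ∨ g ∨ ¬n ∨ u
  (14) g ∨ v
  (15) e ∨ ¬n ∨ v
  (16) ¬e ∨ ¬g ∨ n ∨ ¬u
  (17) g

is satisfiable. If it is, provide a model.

Unsatisfiable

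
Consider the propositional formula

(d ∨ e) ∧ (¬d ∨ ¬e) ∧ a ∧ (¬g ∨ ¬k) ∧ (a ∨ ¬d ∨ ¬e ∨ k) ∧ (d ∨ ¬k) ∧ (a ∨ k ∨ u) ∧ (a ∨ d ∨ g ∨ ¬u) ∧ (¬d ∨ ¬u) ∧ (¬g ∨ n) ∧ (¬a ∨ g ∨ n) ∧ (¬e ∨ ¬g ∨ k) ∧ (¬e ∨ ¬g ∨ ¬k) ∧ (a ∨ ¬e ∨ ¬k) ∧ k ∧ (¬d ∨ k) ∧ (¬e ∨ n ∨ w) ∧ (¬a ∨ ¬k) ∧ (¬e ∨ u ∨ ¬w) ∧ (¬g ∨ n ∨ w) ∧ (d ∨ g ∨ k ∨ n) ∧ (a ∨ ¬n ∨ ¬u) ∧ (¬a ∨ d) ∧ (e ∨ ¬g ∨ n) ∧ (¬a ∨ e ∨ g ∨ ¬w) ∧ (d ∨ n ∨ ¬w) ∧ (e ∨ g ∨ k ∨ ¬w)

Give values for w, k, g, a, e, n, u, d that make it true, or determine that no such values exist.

Case k = True:
  (a) forces a = True.
  Clause (¬a ∨ ¬k) is falsified — contradiction.
Case k = False:
  Clause (k) is falsified — contradiction.
Both cases fail, so the formula is unsatisfiable.

Unsatisfiable — no assignment works.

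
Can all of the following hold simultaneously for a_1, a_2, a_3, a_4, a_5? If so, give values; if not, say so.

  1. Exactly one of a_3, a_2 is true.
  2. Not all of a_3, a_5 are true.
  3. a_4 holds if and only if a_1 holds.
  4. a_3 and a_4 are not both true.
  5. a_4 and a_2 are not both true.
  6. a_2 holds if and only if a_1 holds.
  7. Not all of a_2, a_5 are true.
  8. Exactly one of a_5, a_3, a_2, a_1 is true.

a_1=F, a_2=F, a_3=T, a_4=F, a_5=F

  (1) {a_3, a_2}: 1 true — exactly one ✓
  (2) {a_3, a_5}: 1/2 true — not all ✓
  (3) a_4=F, a_1=F — same ✓
  (4) a_3=T, a_4=F — not both ✓
  (5) a_4=F, a_2=F — not both ✓
  (6) a_2=F, a_1=F — same ✓
  (7) {a_2, a_5}: 0/2 true — not all ✓
  (8) {a_5, a_3, a_2, a_1}: 1 true — exactly one ✓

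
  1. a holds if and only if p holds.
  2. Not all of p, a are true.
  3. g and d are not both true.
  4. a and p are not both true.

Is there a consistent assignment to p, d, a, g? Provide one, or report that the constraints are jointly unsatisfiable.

p: False; d: False; a: False; g: True

  (1) a=F, p=F — same ✓
  (2) {p, a}: 0/2 true — not all ✓
  (3) g=T, d=F — not both ✓
  (4) a=F, p=F — not both ✓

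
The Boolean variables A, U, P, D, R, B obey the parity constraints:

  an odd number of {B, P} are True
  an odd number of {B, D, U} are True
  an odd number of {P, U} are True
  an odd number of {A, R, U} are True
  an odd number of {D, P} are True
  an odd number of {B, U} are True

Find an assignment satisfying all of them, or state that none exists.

The formula is unsatisfiable.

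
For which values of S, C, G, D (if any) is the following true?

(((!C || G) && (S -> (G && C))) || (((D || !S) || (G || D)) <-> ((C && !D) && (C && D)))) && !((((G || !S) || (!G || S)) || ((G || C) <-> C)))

The formula is unsatisfiable.

The conjunct !((((G || !S) || (!G || S)) || ((G || C) <-> C))) is unsatisfiable on its own:
  S=F, C=F, G=F: evaluates to False.
  S=F, C=F, G=T: evaluates to False.
  S=F, C=T, G=F: evaluates to False.
  S=F, C=T, G=T: evaluates to False.
  S=T, C=F, G=F: evaluates to False.
  S=T, C=F, G=T: evaluates to False.
  S=T, C=T, G=F: evaluates to False.
  S=T, C=T, G=T: evaluates to False.
So the whole conjunction is unsatisfiable.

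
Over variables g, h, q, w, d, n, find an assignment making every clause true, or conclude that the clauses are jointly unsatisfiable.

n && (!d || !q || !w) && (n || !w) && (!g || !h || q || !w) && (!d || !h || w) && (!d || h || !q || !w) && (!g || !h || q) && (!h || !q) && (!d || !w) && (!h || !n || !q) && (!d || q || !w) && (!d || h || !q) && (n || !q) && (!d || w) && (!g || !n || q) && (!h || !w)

g: False, h: False, q: False, w: False, d: False, n: True

Unit clause (n) forces n = True.
Set g = False.
Set h = False.
Set q = False.
Set w = False.
  then (!d || w) forces d = False.
All clauses satisfied.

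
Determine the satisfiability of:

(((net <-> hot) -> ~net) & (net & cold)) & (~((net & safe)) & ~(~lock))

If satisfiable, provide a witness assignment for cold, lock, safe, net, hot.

cold = True, lock = True, safe = False, net = True, hot = False

  ((net <-> hot) -> ~net) & (net & cold) = True
    (net <-> hot) -> ~net = True
      net <-> hot = False
      ~net = False
    net & cold = True
  ~((net & safe)) & ~(~lock) = True
    ~((net & safe)) = True
      net & safe = False
    ~(~lock) = True
      ~lock = False
Both conjuncts True, so the formula holds.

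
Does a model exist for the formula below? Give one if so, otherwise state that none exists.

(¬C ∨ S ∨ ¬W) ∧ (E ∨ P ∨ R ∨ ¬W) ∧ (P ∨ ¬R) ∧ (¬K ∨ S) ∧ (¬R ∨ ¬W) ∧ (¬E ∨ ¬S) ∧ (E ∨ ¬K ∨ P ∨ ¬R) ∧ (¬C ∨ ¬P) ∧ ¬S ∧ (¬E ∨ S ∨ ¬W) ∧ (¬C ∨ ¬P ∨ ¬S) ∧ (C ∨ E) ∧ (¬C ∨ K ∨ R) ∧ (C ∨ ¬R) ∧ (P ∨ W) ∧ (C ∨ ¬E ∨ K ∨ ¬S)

Unit clause (¬S) forces S = False.
In (¬K ∨ S) only ¬K is left, so K = False.
Try W = True:
  (¬C ∨ S ∨ ¬W) forces C = False.
  (¬R ∨ ¬W) forces R = False.
  (¬E ∨ S ∨ ¬W) forces E = False.
  clause (C ∨ E) is falsified — backtrack.
So W = False.
  then (P ∨ W) forces P = True.
  then (¬C ∨ ¬P) forces C = False.
  then (C ∨ E) forces E = True.
  then (C ∨ ¬R) forces R = False.
All clauses satisfied.

W = False; E = True; K = False; S = False; P = True; C = False; R = False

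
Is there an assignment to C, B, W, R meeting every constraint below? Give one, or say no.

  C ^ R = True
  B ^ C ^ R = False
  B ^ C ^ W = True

C=T, B=T, W=T, R=F

C ^ R = T ^ F = True ✓
B ^ C ^ R = T ^ T ^ F = False ✓
B ^ C ^ W = T ^ T ^ T = True ✓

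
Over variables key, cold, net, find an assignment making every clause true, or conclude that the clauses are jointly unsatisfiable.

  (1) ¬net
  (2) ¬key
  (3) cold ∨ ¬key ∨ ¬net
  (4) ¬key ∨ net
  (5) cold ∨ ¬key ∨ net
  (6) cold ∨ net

key=F, cold=T, net=F

Unit clause (¬net) forces net = False.
Unit clause (¬key) forces key = False.
In (cold ∨ net) only cold is left, so cold = True.
All clauses satisfied.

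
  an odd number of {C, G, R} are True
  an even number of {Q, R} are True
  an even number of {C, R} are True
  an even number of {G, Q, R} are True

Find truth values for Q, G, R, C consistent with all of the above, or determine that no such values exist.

No satisfying assignment exists.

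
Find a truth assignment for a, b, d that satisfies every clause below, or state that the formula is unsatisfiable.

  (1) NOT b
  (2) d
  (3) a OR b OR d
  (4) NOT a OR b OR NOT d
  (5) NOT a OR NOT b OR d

a: False; b: False; d: True

Unit clause (NOT b) forces b = False.
Unit clause (d) forces d = True.
In (NOT a OR b OR NOT d) only NOT a is left, so a = False.
Check each clause:
  (NOT b): NOT b holds.
  (d): d holds.
  (a OR b OR d): d holds.
  (NOT a OR b OR NOT d): NOT a holds.
  (NOT a OR NOT b OR d): NOT a holds.
All clauses satisfied.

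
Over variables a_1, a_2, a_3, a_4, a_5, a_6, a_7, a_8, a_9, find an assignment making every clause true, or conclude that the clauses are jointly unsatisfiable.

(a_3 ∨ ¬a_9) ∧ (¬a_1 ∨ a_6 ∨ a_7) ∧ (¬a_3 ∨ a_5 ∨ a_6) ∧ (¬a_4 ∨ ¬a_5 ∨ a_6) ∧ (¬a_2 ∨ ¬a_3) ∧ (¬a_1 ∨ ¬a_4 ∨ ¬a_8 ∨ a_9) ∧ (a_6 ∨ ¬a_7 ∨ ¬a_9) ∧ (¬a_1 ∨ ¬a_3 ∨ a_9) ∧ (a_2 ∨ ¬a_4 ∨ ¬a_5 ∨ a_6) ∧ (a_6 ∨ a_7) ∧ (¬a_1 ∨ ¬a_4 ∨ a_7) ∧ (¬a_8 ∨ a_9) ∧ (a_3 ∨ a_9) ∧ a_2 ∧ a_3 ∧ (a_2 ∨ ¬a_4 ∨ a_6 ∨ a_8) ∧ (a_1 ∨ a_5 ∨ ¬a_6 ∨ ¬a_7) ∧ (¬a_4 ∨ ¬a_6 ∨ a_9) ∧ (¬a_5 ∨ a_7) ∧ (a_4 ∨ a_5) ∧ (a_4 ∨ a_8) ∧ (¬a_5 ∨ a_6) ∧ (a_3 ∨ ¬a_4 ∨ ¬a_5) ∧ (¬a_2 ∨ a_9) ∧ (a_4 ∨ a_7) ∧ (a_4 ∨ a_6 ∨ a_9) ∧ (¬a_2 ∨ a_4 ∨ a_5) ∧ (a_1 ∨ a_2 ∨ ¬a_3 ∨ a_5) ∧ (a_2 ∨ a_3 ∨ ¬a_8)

Unsatisfiable — no assignment works.

Case a_2 = True:
  (¬a_2 ∨ ¬a_3) forces a_3 = False.
  Clause (a_3) is falsified — contradiction.
Case a_2 = False:
  Clause (a_2) is falsified — contradiction.
Both cases fail, so the formula is unsatisfiable.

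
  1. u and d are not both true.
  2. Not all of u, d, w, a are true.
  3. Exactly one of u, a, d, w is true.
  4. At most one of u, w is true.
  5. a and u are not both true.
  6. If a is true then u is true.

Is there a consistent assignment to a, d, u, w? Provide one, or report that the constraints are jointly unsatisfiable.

a = False, d = False, u = False, w = True

  (1) u=F, d=F — not both ✓
  (2) {u, d, w, a}: 1/4 true — not all ✓
  (3) {u, a, d, w}: 1 true — exactly one ✓
  (4) {u, w}: 1 true — at most one ✓
  (5) a=F, u=F — not both ✓
  (6) a=F ⇒ u: vacuous ✓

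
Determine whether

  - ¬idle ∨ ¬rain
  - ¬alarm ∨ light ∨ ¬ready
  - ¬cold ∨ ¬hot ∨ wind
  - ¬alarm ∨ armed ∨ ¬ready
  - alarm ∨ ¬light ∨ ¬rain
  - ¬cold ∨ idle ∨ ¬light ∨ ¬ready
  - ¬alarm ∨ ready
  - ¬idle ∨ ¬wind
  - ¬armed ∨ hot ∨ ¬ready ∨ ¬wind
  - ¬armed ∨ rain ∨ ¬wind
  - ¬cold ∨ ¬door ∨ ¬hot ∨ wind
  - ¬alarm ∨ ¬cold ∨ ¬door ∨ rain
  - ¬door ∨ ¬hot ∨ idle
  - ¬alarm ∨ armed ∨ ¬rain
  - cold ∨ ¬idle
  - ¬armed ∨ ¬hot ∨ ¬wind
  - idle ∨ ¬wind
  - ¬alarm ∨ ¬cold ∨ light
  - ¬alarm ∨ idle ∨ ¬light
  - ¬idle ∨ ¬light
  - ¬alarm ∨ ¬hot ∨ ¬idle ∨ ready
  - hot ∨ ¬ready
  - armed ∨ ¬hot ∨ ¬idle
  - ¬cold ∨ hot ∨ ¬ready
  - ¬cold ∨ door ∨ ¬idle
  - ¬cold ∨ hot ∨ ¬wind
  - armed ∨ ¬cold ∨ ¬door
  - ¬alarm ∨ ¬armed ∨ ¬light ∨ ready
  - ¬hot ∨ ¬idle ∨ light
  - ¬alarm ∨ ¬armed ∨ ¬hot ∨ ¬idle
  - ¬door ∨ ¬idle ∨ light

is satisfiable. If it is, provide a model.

wind=F, cold=F, armed=T, hot=F, idle=F, door=T, ready=F, light=F, rain=F, alarm=F

Set wind = False.
Set cold = False.
  then (cold ∨ ¬idle) forces idle = False.
Set armed = True.
Set hot = False.
  then (hot ∨ ¬ready) forces ready = False.
  then (¬alarm ∨ ready) forces alarm = False.
Set door = True.
Set light = False.
Set rain = False.
All clauses satisfied.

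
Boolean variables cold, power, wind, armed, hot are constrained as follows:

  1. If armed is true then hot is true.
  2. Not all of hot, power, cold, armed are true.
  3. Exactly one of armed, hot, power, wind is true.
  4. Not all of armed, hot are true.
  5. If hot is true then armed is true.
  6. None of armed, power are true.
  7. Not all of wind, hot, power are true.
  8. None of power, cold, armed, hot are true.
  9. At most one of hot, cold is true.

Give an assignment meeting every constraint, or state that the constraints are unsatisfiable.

cold = False, power = False, wind = True, armed = False, hot = False

  (1) armed=F ⇒ hot: vacuous ✓
  (2) {hot, power, cold, armed}: 0/4 true — not all ✓
  (3) {armed, hot, power, wind}: 1 true — exactly one ✓
  (4) {armed, hot}: 0/2 true — not all ✓
  (5) hot=F ⇒ armed: vacuous ✓
  (6) {armed, power}: 0 true — none ✓
  (7) {wind, hot, power}: 1/3 true — not all ✓
  (8) {power, cold, armed, hot}: 0 true — none ✓
  (9) {hot, cold}: 0 true — at most one ✓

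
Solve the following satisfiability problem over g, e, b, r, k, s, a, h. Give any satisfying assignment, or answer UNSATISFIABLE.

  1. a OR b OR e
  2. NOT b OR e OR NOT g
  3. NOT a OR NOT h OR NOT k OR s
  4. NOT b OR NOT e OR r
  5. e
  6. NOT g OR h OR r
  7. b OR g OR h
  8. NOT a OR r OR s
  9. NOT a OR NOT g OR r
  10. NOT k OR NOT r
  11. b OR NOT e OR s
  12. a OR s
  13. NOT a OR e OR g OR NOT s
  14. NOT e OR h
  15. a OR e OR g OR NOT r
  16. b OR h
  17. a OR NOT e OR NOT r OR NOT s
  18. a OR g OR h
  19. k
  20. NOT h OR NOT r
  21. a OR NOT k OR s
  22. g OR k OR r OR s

Unit clause (e) forces e = True.
In (NOT e OR h) only h is left, so h = True.
Unit clause (k) forces k = True.
In (NOT h OR NOT r) only NOT r is left, so r = False.
In (NOT b OR NOT e OR r) only NOT b is left, so b = False.
In (b OR NOT e OR s) only s is left, so s = True.
Set g = True.
  then (NOT a OR NOT g OR r) forces a = False.
All clauses satisfied.

g = True; e = True; b = False; r = False; k = True; s = True; a = False; h = True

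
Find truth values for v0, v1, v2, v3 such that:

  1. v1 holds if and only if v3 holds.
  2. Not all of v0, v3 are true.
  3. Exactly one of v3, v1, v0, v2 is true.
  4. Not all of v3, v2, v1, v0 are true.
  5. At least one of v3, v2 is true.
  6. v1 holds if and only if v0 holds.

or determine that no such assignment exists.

v0 = False, v1 = False, v2 = True, v3 = False

  (1) v1=F, v3=F — same ✓
  (2) {v0, v3}: 0/2 true — not all ✓
  (3) {v3, v1, v0, v2}: 1 true — exactly one ✓
  (4) {v3, v2, v1, v0}: 1/4 true — not all ✓
  (5) {v3, v2}: 1 true — at least one ✓
  (6) v1=F, v0=F — same ✓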